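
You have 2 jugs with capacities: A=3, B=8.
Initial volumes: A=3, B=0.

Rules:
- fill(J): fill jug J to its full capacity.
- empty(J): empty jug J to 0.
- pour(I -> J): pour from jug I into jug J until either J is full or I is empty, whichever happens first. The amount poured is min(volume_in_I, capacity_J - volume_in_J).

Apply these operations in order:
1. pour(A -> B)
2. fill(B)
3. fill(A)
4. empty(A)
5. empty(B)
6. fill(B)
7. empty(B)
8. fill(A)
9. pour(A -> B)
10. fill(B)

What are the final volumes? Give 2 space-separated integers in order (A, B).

Answer: 0 8

Derivation:
Step 1: pour(A -> B) -> (A=0 B=3)
Step 2: fill(B) -> (A=0 B=8)
Step 3: fill(A) -> (A=3 B=8)
Step 4: empty(A) -> (A=0 B=8)
Step 5: empty(B) -> (A=0 B=0)
Step 6: fill(B) -> (A=0 B=8)
Step 7: empty(B) -> (A=0 B=0)
Step 8: fill(A) -> (A=3 B=0)
Step 9: pour(A -> B) -> (A=0 B=3)
Step 10: fill(B) -> (A=0 B=8)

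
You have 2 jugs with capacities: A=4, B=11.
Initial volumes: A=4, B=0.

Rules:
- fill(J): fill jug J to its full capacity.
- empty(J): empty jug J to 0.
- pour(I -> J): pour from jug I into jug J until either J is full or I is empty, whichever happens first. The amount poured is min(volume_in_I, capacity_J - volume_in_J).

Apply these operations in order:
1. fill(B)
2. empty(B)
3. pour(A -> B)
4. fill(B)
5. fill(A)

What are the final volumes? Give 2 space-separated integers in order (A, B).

Step 1: fill(B) -> (A=4 B=11)
Step 2: empty(B) -> (A=4 B=0)
Step 3: pour(A -> B) -> (A=0 B=4)
Step 4: fill(B) -> (A=0 B=11)
Step 5: fill(A) -> (A=4 B=11)

Answer: 4 11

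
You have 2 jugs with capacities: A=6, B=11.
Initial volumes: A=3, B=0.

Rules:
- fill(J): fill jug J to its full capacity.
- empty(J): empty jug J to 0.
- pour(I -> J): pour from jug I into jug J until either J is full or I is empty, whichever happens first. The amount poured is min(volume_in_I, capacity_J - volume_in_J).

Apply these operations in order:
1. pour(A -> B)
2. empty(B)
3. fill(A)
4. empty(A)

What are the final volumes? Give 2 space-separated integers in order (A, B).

Answer: 0 0

Derivation:
Step 1: pour(A -> B) -> (A=0 B=3)
Step 2: empty(B) -> (A=0 B=0)
Step 3: fill(A) -> (A=6 B=0)
Step 4: empty(A) -> (A=0 B=0)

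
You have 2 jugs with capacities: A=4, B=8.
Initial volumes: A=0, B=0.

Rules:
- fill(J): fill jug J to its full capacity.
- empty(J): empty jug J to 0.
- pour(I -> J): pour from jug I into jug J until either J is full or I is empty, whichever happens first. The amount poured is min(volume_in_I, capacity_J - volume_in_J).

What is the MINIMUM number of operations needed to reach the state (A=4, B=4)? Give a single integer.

BFS from (A=0, B=0). One shortest path:
  1. fill(B) -> (A=0 B=8)
  2. pour(B -> A) -> (A=4 B=4)
Reached target in 2 moves.

Answer: 2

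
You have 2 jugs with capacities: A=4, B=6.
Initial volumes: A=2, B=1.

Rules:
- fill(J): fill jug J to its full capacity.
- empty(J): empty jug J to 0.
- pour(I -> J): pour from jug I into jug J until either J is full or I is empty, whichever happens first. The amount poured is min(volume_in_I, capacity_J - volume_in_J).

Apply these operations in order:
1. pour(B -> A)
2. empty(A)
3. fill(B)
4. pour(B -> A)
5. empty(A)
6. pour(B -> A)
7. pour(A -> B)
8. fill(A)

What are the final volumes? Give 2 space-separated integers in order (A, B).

Step 1: pour(B -> A) -> (A=3 B=0)
Step 2: empty(A) -> (A=0 B=0)
Step 3: fill(B) -> (A=0 B=6)
Step 4: pour(B -> A) -> (A=4 B=2)
Step 5: empty(A) -> (A=0 B=2)
Step 6: pour(B -> A) -> (A=2 B=0)
Step 7: pour(A -> B) -> (A=0 B=2)
Step 8: fill(A) -> (A=4 B=2)

Answer: 4 2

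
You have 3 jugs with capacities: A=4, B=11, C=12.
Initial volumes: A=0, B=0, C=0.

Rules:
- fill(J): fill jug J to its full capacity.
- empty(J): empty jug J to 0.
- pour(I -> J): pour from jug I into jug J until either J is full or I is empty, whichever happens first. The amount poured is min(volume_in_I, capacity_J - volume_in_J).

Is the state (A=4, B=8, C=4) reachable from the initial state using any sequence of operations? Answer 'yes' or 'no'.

BFS from (A=0, B=0, C=0):
  1. fill(C) -> (A=0 B=0 C=12)
  2. pour(C -> A) -> (A=4 B=0 C=8)
  3. pour(C -> B) -> (A=4 B=8 C=0)
  4. pour(A -> C) -> (A=0 B=8 C=4)
  5. fill(A) -> (A=4 B=8 C=4)
Target reached → yes.

Answer: yes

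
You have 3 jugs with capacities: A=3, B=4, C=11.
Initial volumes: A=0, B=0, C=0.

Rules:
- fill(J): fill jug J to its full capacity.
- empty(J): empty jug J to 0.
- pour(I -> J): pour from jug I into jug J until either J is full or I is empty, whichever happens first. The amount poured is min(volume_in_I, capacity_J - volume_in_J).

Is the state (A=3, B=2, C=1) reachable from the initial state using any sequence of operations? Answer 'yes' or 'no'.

Answer: yes

Derivation:
BFS from (A=0, B=0, C=0):
  1. fill(A) -> (A=3 B=0 C=0)
  2. pour(A -> B) -> (A=0 B=3 C=0)
  3. fill(A) -> (A=3 B=3 C=0)
  4. pour(A -> B) -> (A=2 B=4 C=0)
  5. pour(B -> C) -> (A=2 B=0 C=4)
  6. pour(A -> B) -> (A=0 B=2 C=4)
  7. pour(C -> A) -> (A=3 B=2 C=1)
Target reached → yes.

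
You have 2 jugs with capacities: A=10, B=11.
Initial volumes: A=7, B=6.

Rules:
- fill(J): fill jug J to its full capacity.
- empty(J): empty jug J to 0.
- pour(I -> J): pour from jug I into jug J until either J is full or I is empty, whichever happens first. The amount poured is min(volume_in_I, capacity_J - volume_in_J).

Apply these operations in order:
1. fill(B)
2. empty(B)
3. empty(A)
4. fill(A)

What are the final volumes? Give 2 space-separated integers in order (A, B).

Answer: 10 0

Derivation:
Step 1: fill(B) -> (A=7 B=11)
Step 2: empty(B) -> (A=7 B=0)
Step 3: empty(A) -> (A=0 B=0)
Step 4: fill(A) -> (A=10 B=0)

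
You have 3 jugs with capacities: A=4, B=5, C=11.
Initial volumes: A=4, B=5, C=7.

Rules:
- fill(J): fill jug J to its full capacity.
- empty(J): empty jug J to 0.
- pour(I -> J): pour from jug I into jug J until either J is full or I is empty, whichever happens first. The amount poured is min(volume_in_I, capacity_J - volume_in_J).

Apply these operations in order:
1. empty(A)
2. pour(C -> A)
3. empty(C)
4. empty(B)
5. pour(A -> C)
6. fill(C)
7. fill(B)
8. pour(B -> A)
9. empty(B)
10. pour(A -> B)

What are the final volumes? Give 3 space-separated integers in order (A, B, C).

Step 1: empty(A) -> (A=0 B=5 C=7)
Step 2: pour(C -> A) -> (A=4 B=5 C=3)
Step 3: empty(C) -> (A=4 B=5 C=0)
Step 4: empty(B) -> (A=4 B=0 C=0)
Step 5: pour(A -> C) -> (A=0 B=0 C=4)
Step 6: fill(C) -> (A=0 B=0 C=11)
Step 7: fill(B) -> (A=0 B=5 C=11)
Step 8: pour(B -> A) -> (A=4 B=1 C=11)
Step 9: empty(B) -> (A=4 B=0 C=11)
Step 10: pour(A -> B) -> (A=0 B=4 C=11)

Answer: 0 4 11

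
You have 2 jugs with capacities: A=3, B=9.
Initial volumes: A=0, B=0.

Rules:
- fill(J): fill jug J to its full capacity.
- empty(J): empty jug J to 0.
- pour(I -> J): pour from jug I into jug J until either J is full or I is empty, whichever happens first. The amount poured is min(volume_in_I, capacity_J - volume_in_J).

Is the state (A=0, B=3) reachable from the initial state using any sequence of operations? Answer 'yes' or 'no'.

Answer: yes

Derivation:
BFS from (A=0, B=0):
  1. fill(A) -> (A=3 B=0)
  2. pour(A -> B) -> (A=0 B=3)
Target reached → yes.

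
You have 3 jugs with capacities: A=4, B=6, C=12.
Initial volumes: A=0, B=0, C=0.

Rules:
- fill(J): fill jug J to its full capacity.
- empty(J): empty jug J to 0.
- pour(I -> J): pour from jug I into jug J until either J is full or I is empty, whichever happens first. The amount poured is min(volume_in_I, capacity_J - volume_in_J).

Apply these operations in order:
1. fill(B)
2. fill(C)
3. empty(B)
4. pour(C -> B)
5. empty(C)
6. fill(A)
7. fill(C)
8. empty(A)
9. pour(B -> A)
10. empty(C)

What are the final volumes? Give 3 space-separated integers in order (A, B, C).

Answer: 4 2 0

Derivation:
Step 1: fill(B) -> (A=0 B=6 C=0)
Step 2: fill(C) -> (A=0 B=6 C=12)
Step 3: empty(B) -> (A=0 B=0 C=12)
Step 4: pour(C -> B) -> (A=0 B=6 C=6)
Step 5: empty(C) -> (A=0 B=6 C=0)
Step 6: fill(A) -> (A=4 B=6 C=0)
Step 7: fill(C) -> (A=4 B=6 C=12)
Step 8: empty(A) -> (A=0 B=6 C=12)
Step 9: pour(B -> A) -> (A=4 B=2 C=12)
Step 10: empty(C) -> (A=4 B=2 C=0)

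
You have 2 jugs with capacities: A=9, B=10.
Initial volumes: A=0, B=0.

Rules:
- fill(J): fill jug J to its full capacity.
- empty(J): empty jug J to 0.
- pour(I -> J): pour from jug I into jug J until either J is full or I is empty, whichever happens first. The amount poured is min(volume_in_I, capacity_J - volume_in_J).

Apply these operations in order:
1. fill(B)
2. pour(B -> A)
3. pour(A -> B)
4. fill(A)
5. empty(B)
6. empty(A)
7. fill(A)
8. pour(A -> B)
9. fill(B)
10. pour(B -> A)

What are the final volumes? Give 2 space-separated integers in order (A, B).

Answer: 9 1

Derivation:
Step 1: fill(B) -> (A=0 B=10)
Step 2: pour(B -> A) -> (A=9 B=1)
Step 3: pour(A -> B) -> (A=0 B=10)
Step 4: fill(A) -> (A=9 B=10)
Step 5: empty(B) -> (A=9 B=0)
Step 6: empty(A) -> (A=0 B=0)
Step 7: fill(A) -> (A=9 B=0)
Step 8: pour(A -> B) -> (A=0 B=9)
Step 9: fill(B) -> (A=0 B=10)
Step 10: pour(B -> A) -> (A=9 B=1)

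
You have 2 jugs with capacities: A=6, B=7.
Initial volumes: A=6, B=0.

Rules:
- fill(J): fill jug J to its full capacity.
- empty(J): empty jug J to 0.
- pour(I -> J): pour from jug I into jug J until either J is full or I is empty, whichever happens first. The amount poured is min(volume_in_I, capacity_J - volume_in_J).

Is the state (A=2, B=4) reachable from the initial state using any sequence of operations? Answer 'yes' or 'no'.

BFS explored all 26 reachable states.
Reachable set includes: (0,0), (0,1), (0,2), (0,3), (0,4), (0,5), (0,6), (0,7), (1,0), (1,7), (2,0), (2,7) ...
Target (A=2, B=4) not in reachable set → no.

Answer: no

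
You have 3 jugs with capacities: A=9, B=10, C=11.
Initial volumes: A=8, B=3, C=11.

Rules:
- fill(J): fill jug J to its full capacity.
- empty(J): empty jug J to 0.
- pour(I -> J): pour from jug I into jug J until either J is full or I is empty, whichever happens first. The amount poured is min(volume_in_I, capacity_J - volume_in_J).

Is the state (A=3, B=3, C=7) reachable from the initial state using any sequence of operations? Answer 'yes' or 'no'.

BFS explored all 600 reachable states.
Reachable set includes: (0,0,0), (0,0,1), (0,0,2), (0,0,3), (0,0,4), (0,0,5), (0,0,6), (0,0,7), (0,0,8), (0,0,9), (0,0,10), (0,0,11) ...
Target (A=3, B=3, C=7) not in reachable set → no.

Answer: no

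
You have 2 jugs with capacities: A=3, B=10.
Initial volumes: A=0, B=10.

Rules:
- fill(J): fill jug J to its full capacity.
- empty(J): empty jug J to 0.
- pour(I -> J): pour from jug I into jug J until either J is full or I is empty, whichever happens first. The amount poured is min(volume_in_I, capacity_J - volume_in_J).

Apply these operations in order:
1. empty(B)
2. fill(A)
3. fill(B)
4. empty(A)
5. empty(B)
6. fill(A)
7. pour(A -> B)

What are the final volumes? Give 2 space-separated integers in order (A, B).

Answer: 0 3

Derivation:
Step 1: empty(B) -> (A=0 B=0)
Step 2: fill(A) -> (A=3 B=0)
Step 3: fill(B) -> (A=3 B=10)
Step 4: empty(A) -> (A=0 B=10)
Step 5: empty(B) -> (A=0 B=0)
Step 6: fill(A) -> (A=3 B=0)
Step 7: pour(A -> B) -> (A=0 B=3)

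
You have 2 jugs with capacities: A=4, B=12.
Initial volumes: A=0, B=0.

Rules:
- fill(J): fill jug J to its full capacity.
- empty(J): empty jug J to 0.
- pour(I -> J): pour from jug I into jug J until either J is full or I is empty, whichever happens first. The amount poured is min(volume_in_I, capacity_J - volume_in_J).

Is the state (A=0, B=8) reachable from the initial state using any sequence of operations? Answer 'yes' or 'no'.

Answer: yes

Derivation:
BFS from (A=0, B=0):
  1. fill(B) -> (A=0 B=12)
  2. pour(B -> A) -> (A=4 B=8)
  3. empty(A) -> (A=0 B=8)
Target reached → yes.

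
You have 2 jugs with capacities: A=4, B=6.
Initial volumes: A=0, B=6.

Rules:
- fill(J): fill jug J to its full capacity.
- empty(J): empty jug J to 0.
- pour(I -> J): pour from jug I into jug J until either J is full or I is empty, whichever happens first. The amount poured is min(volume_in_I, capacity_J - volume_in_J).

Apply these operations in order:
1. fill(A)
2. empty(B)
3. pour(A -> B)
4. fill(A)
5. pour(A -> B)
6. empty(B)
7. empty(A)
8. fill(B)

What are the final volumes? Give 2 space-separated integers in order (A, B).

Answer: 0 6

Derivation:
Step 1: fill(A) -> (A=4 B=6)
Step 2: empty(B) -> (A=4 B=0)
Step 3: pour(A -> B) -> (A=0 B=4)
Step 4: fill(A) -> (A=4 B=4)
Step 5: pour(A -> B) -> (A=2 B=6)
Step 6: empty(B) -> (A=2 B=0)
Step 7: empty(A) -> (A=0 B=0)
Step 8: fill(B) -> (A=0 B=6)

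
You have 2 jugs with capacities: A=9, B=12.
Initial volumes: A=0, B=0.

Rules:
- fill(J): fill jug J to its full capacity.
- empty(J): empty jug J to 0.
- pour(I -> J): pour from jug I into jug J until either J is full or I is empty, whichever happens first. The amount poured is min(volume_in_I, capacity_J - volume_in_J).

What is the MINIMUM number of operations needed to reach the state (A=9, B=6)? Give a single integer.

BFS from (A=0, B=0). One shortest path:
  1. fill(B) -> (A=0 B=12)
  2. pour(B -> A) -> (A=9 B=3)
  3. empty(A) -> (A=0 B=3)
  4. pour(B -> A) -> (A=3 B=0)
  5. fill(B) -> (A=3 B=12)
  6. pour(B -> A) -> (A=9 B=6)
Reached target in 6 moves.

Answer: 6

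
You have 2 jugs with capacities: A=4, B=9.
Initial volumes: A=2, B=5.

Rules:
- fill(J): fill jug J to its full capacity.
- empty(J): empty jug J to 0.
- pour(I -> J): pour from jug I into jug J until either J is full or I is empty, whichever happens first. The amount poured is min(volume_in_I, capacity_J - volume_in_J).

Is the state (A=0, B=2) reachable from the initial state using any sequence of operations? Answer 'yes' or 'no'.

BFS from (A=2, B=5):
  1. empty(B) -> (A=2 B=0)
  2. pour(A -> B) -> (A=0 B=2)
Target reached → yes.

Answer: yes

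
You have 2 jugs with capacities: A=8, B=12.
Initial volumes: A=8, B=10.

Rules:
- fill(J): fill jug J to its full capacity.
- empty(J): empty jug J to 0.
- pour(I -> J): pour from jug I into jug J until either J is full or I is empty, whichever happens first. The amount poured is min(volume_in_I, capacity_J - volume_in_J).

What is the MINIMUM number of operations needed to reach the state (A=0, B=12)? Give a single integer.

BFS from (A=8, B=10). One shortest path:
  1. empty(A) -> (A=0 B=10)
  2. fill(B) -> (A=0 B=12)
Reached target in 2 moves.

Answer: 2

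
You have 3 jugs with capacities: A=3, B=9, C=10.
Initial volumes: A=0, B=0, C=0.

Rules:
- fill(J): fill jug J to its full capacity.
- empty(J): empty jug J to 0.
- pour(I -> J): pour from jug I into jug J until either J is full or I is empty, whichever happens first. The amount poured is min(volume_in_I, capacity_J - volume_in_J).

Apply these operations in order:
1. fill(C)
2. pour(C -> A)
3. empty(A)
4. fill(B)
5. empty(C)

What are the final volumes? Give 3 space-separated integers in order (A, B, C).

Answer: 0 9 0

Derivation:
Step 1: fill(C) -> (A=0 B=0 C=10)
Step 2: pour(C -> A) -> (A=3 B=0 C=7)
Step 3: empty(A) -> (A=0 B=0 C=7)
Step 4: fill(B) -> (A=0 B=9 C=7)
Step 5: empty(C) -> (A=0 B=9 C=0)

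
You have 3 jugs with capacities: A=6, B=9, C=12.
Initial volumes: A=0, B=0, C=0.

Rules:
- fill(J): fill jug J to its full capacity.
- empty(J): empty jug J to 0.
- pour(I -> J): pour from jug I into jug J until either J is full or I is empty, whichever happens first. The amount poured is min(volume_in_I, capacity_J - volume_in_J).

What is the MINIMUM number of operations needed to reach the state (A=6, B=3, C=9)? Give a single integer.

Answer: 4

Derivation:
BFS from (A=0, B=0, C=0). One shortest path:
  1. fill(B) -> (A=0 B=9 C=0)
  2. pour(B -> C) -> (A=0 B=0 C=9)
  3. fill(B) -> (A=0 B=9 C=9)
  4. pour(B -> A) -> (A=6 B=3 C=9)
Reached target in 4 moves.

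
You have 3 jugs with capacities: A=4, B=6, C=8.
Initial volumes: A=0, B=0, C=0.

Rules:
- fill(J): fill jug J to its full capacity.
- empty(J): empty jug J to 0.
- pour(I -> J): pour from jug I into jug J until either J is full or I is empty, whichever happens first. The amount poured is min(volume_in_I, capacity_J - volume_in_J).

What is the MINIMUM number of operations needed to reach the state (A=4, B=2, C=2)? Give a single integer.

BFS from (A=0, B=0, C=0). One shortest path:
  1. fill(C) -> (A=0 B=0 C=8)
  2. pour(C -> B) -> (A=0 B=6 C=2)
  3. pour(B -> A) -> (A=4 B=2 C=2)
Reached target in 3 moves.

Answer: 3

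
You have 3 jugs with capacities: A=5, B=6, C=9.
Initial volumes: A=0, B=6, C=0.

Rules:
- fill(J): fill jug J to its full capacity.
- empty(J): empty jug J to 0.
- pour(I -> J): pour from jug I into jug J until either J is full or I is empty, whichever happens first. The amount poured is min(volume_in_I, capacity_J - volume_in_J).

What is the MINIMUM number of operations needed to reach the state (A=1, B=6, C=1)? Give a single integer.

BFS from (A=0, B=6, C=0). One shortest path:
  1. fill(A) -> (A=5 B=6 C=0)
  2. pour(A -> C) -> (A=0 B=6 C=5)
  3. pour(B -> A) -> (A=5 B=1 C=5)
  4. pour(A -> C) -> (A=1 B=1 C=9)
  5. empty(C) -> (A=1 B=1 C=0)
  6. pour(B -> C) -> (A=1 B=0 C=1)
  7. fill(B) -> (A=1 B=6 C=1)
Reached target in 7 moves.

Answer: 7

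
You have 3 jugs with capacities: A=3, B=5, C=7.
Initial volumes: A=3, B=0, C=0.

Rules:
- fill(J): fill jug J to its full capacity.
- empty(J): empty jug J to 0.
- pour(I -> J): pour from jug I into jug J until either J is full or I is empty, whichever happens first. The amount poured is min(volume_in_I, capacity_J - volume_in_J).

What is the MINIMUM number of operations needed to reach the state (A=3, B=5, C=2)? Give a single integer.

BFS from (A=3, B=0, C=0). One shortest path:
  1. fill(C) -> (A=3 B=0 C=7)
  2. pour(C -> B) -> (A=3 B=5 C=2)
Reached target in 2 moves.

Answer: 2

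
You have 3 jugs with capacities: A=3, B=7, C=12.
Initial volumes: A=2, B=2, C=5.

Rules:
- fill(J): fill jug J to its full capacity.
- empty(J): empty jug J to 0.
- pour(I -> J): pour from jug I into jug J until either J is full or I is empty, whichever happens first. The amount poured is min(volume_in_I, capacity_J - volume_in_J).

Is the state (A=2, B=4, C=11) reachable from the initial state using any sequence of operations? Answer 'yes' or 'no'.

BFS explored all 285 reachable states.
Reachable set includes: (0,0,0), (0,0,1), (0,0,2), (0,0,3), (0,0,4), (0,0,5), (0,0,6), (0,0,7), (0,0,8), (0,0,9), (0,0,10), (0,0,11) ...
Target (A=2, B=4, C=11) not in reachable set → no.

Answer: no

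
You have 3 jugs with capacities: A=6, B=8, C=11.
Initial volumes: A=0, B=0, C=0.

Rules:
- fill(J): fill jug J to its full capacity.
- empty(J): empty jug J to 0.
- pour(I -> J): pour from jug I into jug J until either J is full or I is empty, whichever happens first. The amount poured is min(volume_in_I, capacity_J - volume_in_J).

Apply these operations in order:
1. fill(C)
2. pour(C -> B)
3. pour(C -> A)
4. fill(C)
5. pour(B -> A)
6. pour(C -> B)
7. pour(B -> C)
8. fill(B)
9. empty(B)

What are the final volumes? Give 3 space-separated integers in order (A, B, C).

Step 1: fill(C) -> (A=0 B=0 C=11)
Step 2: pour(C -> B) -> (A=0 B=8 C=3)
Step 3: pour(C -> A) -> (A=3 B=8 C=0)
Step 4: fill(C) -> (A=3 B=8 C=11)
Step 5: pour(B -> A) -> (A=6 B=5 C=11)
Step 6: pour(C -> B) -> (A=6 B=8 C=8)
Step 7: pour(B -> C) -> (A=6 B=5 C=11)
Step 8: fill(B) -> (A=6 B=8 C=11)
Step 9: empty(B) -> (A=6 B=0 C=11)

Answer: 6 0 11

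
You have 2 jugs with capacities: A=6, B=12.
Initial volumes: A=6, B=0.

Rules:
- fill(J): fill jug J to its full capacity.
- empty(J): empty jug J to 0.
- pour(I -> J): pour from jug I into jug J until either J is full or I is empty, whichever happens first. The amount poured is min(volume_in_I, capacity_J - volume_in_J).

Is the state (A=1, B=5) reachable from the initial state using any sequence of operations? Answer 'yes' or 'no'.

Answer: no

Derivation:
BFS explored all 6 reachable states.
Reachable set includes: (0,0), (0,6), (0,12), (6,0), (6,6), (6,12)
Target (A=1, B=5) not in reachable set → no.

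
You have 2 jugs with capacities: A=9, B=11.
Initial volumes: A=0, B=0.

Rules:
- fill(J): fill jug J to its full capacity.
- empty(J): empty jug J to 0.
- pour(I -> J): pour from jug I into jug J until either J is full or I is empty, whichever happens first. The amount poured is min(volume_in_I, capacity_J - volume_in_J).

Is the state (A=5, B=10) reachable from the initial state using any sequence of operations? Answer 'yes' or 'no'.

BFS explored all 40 reachable states.
Reachable set includes: (0,0), (0,1), (0,2), (0,3), (0,4), (0,5), (0,6), (0,7), (0,8), (0,9), (0,10), (0,11) ...
Target (A=5, B=10) not in reachable set → no.

Answer: no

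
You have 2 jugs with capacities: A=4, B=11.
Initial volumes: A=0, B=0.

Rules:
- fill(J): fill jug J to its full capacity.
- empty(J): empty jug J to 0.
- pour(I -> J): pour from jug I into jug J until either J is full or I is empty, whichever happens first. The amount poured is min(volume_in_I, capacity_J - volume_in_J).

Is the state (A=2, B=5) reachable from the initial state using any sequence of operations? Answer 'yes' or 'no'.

BFS explored all 30 reachable states.
Reachable set includes: (0,0), (0,1), (0,2), (0,3), (0,4), (0,5), (0,6), (0,7), (0,8), (0,9), (0,10), (0,11) ...
Target (A=2, B=5) not in reachable set → no.

Answer: no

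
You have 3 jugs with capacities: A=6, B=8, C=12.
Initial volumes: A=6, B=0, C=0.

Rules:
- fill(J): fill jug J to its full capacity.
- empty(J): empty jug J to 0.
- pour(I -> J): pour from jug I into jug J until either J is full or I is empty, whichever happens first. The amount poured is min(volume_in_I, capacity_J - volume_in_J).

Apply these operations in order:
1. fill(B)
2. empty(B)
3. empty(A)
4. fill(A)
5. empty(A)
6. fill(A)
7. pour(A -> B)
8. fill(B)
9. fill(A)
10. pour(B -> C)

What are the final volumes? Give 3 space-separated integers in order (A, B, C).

Step 1: fill(B) -> (A=6 B=8 C=0)
Step 2: empty(B) -> (A=6 B=0 C=0)
Step 3: empty(A) -> (A=0 B=0 C=0)
Step 4: fill(A) -> (A=6 B=0 C=0)
Step 5: empty(A) -> (A=0 B=0 C=0)
Step 6: fill(A) -> (A=6 B=0 C=0)
Step 7: pour(A -> B) -> (A=0 B=6 C=0)
Step 8: fill(B) -> (A=0 B=8 C=0)
Step 9: fill(A) -> (A=6 B=8 C=0)
Step 10: pour(B -> C) -> (A=6 B=0 C=8)

Answer: 6 0 8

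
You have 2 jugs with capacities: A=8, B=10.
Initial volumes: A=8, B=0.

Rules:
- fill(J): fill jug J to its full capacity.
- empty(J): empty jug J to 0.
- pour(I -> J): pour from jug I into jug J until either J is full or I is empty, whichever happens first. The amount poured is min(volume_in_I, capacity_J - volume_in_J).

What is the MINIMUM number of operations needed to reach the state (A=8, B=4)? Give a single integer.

Answer: 7

Derivation:
BFS from (A=8, B=0). One shortest path:
  1. empty(A) -> (A=0 B=0)
  2. fill(B) -> (A=0 B=10)
  3. pour(B -> A) -> (A=8 B=2)
  4. empty(A) -> (A=0 B=2)
  5. pour(B -> A) -> (A=2 B=0)
  6. fill(B) -> (A=2 B=10)
  7. pour(B -> A) -> (A=8 B=4)
Reached target in 7 moves.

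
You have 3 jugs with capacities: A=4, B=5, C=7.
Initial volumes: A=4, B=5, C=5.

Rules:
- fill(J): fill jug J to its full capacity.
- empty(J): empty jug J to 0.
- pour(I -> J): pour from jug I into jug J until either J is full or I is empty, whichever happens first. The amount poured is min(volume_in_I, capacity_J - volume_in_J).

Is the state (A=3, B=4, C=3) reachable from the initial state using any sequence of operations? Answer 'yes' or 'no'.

Answer: no

Derivation:
BFS explored all 168 reachable states.
Reachable set includes: (0,0,0), (0,0,1), (0,0,2), (0,0,3), (0,0,4), (0,0,5), (0,0,6), (0,0,7), (0,1,0), (0,1,1), (0,1,2), (0,1,3) ...
Target (A=3, B=4, C=3) not in reachable set → no.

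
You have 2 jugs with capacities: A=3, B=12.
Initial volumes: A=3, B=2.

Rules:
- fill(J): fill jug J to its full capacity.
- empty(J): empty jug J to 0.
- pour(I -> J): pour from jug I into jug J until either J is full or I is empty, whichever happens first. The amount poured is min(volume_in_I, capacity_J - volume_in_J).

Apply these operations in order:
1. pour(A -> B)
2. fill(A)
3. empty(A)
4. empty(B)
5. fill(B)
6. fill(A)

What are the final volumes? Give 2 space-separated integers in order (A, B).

Step 1: pour(A -> B) -> (A=0 B=5)
Step 2: fill(A) -> (A=3 B=5)
Step 3: empty(A) -> (A=0 B=5)
Step 4: empty(B) -> (A=0 B=0)
Step 5: fill(B) -> (A=0 B=12)
Step 6: fill(A) -> (A=3 B=12)

Answer: 3 12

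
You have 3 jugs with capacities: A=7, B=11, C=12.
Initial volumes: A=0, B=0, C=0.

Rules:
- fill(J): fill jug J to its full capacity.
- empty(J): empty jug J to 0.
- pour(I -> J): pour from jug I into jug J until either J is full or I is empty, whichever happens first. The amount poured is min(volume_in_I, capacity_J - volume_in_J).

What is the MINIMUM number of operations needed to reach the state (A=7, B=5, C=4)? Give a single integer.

Answer: 8

Derivation:
BFS from (A=0, B=0, C=0). One shortest path:
  1. fill(B) -> (A=0 B=11 C=0)
  2. fill(C) -> (A=0 B=11 C=12)
  3. pour(C -> A) -> (A=7 B=11 C=5)
  4. empty(A) -> (A=0 B=11 C=5)
  5. pour(C -> A) -> (A=5 B=11 C=0)
  6. pour(B -> C) -> (A=5 B=0 C=11)
  7. pour(A -> B) -> (A=0 B=5 C=11)
  8. pour(C -> A) -> (A=7 B=5 C=4)
Reached target in 8 moves.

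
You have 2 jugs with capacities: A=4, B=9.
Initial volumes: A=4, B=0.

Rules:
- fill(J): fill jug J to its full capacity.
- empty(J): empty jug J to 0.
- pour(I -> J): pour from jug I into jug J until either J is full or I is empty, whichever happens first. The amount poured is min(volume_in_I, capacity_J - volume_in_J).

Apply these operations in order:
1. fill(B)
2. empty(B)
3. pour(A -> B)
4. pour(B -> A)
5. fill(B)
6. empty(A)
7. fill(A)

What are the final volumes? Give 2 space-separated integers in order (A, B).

Answer: 4 9

Derivation:
Step 1: fill(B) -> (A=4 B=9)
Step 2: empty(B) -> (A=4 B=0)
Step 3: pour(A -> B) -> (A=0 B=4)
Step 4: pour(B -> A) -> (A=4 B=0)
Step 5: fill(B) -> (A=4 B=9)
Step 6: empty(A) -> (A=0 B=9)
Step 7: fill(A) -> (A=4 B=9)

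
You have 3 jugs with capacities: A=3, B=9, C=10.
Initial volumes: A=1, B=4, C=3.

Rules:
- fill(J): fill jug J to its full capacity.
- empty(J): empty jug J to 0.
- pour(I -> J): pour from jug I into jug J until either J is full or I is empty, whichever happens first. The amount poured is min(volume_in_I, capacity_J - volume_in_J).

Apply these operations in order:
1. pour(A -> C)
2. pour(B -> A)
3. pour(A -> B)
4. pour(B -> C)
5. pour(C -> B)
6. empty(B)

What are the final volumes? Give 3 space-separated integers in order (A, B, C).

Step 1: pour(A -> C) -> (A=0 B=4 C=4)
Step 2: pour(B -> A) -> (A=3 B=1 C=4)
Step 3: pour(A -> B) -> (A=0 B=4 C=4)
Step 4: pour(B -> C) -> (A=0 B=0 C=8)
Step 5: pour(C -> B) -> (A=0 B=8 C=0)
Step 6: empty(B) -> (A=0 B=0 C=0)

Answer: 0 0 0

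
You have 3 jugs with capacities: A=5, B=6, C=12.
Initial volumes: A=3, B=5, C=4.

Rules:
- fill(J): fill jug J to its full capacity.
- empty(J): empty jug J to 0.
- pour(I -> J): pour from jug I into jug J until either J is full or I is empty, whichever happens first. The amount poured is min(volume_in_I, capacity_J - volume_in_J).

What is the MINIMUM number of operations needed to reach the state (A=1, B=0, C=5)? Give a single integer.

Answer: 6

Derivation:
BFS from (A=3, B=5, C=4). One shortest path:
  1. empty(A) -> (A=0 B=5 C=4)
  2. fill(B) -> (A=0 B=6 C=4)
  3. empty(C) -> (A=0 B=6 C=0)
  4. pour(B -> A) -> (A=5 B=1 C=0)
  5. pour(A -> C) -> (A=0 B=1 C=5)
  6. pour(B -> A) -> (A=1 B=0 C=5)
Reached target in 6 moves.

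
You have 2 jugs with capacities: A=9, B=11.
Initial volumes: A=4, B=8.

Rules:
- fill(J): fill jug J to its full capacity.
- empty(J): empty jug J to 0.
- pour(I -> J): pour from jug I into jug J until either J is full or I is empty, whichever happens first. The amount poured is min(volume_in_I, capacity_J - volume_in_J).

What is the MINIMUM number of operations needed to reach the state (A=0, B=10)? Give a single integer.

Answer: 5

Derivation:
BFS from (A=4, B=8). One shortest path:
  1. empty(A) -> (A=0 B=8)
  2. pour(B -> A) -> (A=8 B=0)
  3. fill(B) -> (A=8 B=11)
  4. pour(B -> A) -> (A=9 B=10)
  5. empty(A) -> (A=0 B=10)
Reached target in 5 moves.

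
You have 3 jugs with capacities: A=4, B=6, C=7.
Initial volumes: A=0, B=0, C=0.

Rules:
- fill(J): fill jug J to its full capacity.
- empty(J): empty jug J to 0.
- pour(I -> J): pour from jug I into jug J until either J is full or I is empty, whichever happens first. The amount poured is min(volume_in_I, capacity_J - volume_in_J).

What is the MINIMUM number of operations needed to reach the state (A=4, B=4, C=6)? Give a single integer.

Answer: 5

Derivation:
BFS from (A=0, B=0, C=0). One shortest path:
  1. fill(A) -> (A=4 B=0 C=0)
  2. fill(B) -> (A=4 B=6 C=0)
  3. pour(B -> C) -> (A=4 B=0 C=6)
  4. pour(A -> B) -> (A=0 B=4 C=6)
  5. fill(A) -> (A=4 B=4 C=6)
Reached target in 5 moves.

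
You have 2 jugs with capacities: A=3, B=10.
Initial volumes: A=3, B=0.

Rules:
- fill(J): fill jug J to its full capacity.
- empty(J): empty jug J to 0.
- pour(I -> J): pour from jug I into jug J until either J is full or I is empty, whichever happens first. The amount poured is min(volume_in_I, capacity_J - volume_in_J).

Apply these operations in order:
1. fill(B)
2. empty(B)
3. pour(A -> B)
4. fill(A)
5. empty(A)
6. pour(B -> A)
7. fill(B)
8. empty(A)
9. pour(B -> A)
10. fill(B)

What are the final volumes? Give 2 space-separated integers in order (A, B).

Answer: 3 10

Derivation:
Step 1: fill(B) -> (A=3 B=10)
Step 2: empty(B) -> (A=3 B=0)
Step 3: pour(A -> B) -> (A=0 B=3)
Step 4: fill(A) -> (A=3 B=3)
Step 5: empty(A) -> (A=0 B=3)
Step 6: pour(B -> A) -> (A=3 B=0)
Step 7: fill(B) -> (A=3 B=10)
Step 8: empty(A) -> (A=0 B=10)
Step 9: pour(B -> A) -> (A=3 B=7)
Step 10: fill(B) -> (A=3 B=10)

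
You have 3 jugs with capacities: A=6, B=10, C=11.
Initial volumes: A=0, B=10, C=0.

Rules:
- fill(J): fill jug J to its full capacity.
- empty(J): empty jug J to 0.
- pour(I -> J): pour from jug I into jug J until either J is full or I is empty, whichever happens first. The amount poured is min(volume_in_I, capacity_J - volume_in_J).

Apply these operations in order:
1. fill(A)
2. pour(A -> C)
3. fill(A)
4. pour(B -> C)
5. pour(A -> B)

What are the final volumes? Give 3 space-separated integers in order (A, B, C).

Step 1: fill(A) -> (A=6 B=10 C=0)
Step 2: pour(A -> C) -> (A=0 B=10 C=6)
Step 3: fill(A) -> (A=6 B=10 C=6)
Step 4: pour(B -> C) -> (A=6 B=5 C=11)
Step 5: pour(A -> B) -> (A=1 B=10 C=11)

Answer: 1 10 11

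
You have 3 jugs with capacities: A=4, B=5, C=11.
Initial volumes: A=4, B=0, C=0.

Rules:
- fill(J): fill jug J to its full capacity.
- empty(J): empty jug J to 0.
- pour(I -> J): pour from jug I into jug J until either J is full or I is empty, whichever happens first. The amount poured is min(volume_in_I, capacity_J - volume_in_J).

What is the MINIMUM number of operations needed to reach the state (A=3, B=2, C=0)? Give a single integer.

Answer: 8

Derivation:
BFS from (A=4, B=0, C=0). One shortest path:
  1. fill(C) -> (A=4 B=0 C=11)
  2. pour(A -> B) -> (A=0 B=4 C=11)
  3. pour(C -> A) -> (A=4 B=4 C=7)
  4. pour(A -> B) -> (A=3 B=5 C=7)
  5. empty(B) -> (A=3 B=0 C=7)
  6. pour(C -> B) -> (A=3 B=5 C=2)
  7. empty(B) -> (A=3 B=0 C=2)
  8. pour(C -> B) -> (A=3 B=2 C=0)
Reached target in 8 moves.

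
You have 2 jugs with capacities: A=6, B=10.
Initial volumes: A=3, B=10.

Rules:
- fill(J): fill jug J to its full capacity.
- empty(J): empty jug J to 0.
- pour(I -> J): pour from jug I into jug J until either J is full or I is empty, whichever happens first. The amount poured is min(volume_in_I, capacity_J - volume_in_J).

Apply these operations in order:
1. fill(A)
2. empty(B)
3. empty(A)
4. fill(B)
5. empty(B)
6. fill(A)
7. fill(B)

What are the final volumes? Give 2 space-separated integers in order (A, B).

Step 1: fill(A) -> (A=6 B=10)
Step 2: empty(B) -> (A=6 B=0)
Step 3: empty(A) -> (A=0 B=0)
Step 4: fill(B) -> (A=0 B=10)
Step 5: empty(B) -> (A=0 B=0)
Step 6: fill(A) -> (A=6 B=0)
Step 7: fill(B) -> (A=6 B=10)

Answer: 6 10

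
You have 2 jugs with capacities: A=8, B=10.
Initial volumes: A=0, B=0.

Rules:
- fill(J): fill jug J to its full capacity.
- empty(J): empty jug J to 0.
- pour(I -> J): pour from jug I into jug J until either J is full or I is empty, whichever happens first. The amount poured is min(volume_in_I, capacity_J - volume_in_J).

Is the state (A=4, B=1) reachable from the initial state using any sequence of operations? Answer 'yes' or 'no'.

BFS explored all 18 reachable states.
Reachable set includes: (0,0), (0,2), (0,4), (0,6), (0,8), (0,10), (2,0), (2,10), (4,0), (4,10), (6,0), (6,10) ...
Target (A=4, B=1) not in reachable set → no.

Answer: no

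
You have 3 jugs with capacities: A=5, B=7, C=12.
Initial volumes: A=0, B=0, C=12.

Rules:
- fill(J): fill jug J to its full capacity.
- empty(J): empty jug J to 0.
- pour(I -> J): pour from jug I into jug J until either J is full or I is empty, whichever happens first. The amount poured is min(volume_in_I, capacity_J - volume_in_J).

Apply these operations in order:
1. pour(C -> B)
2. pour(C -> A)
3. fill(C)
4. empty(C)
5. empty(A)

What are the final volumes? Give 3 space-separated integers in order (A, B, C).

Step 1: pour(C -> B) -> (A=0 B=7 C=5)
Step 2: pour(C -> A) -> (A=5 B=7 C=0)
Step 3: fill(C) -> (A=5 B=7 C=12)
Step 4: empty(C) -> (A=5 B=7 C=0)
Step 5: empty(A) -> (A=0 B=7 C=0)

Answer: 0 7 0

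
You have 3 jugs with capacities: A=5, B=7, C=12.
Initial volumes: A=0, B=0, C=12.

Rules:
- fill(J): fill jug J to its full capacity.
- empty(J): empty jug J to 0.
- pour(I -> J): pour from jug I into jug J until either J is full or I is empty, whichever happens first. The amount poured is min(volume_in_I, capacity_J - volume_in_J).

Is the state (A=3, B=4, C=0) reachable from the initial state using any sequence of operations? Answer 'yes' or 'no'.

Answer: yes

Derivation:
BFS from (A=0, B=0, C=12):
  1. pour(C -> A) -> (A=5 B=0 C=7)
  2. pour(A -> B) -> (A=0 B=5 C=7)
  3. pour(C -> A) -> (A=5 B=5 C=2)
  4. pour(A -> B) -> (A=3 B=7 C=2)
  5. pour(B -> C) -> (A=3 B=0 C=9)
  6. fill(B) -> (A=3 B=7 C=9)
  7. pour(B -> C) -> (A=3 B=4 C=12)
  8. empty(C) -> (A=3 B=4 C=0)
Target reached → yes.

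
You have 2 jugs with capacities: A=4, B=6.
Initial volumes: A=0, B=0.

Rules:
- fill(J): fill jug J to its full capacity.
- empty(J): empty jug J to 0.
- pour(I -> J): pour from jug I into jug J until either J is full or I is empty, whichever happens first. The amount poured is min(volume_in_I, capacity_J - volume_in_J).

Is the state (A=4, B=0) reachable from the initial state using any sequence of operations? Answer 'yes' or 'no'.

BFS from (A=0, B=0):
  1. fill(A) -> (A=4 B=0)
Target reached → yes.

Answer: yes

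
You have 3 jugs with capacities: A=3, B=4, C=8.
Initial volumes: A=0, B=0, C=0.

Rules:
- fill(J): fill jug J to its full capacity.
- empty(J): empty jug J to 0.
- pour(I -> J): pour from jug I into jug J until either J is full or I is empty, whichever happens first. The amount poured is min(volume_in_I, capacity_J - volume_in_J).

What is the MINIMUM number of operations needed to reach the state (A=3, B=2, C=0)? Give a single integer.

Answer: 5

Derivation:
BFS from (A=0, B=0, C=0). One shortest path:
  1. fill(C) -> (A=0 B=0 C=8)
  2. pour(C -> A) -> (A=3 B=0 C=5)
  3. empty(A) -> (A=0 B=0 C=5)
  4. pour(C -> A) -> (A=3 B=0 C=2)
  5. pour(C -> B) -> (A=3 B=2 C=0)
Reached target in 5 moves.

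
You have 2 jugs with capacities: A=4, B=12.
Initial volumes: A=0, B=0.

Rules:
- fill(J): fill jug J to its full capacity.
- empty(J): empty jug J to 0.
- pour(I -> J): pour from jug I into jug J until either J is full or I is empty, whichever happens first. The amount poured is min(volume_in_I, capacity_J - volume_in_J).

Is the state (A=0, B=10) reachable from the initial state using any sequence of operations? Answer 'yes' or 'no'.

Answer: no

Derivation:
BFS explored all 8 reachable states.
Reachable set includes: (0,0), (0,4), (0,8), (0,12), (4,0), (4,4), (4,8), (4,12)
Target (A=0, B=10) not in reachable set → no.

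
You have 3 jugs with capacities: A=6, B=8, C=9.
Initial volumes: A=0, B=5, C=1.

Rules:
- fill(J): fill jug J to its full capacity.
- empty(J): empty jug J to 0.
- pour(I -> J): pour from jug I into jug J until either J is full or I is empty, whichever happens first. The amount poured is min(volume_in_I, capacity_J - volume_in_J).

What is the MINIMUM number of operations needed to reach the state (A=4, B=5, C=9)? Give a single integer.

Answer: 4

Derivation:
BFS from (A=0, B=5, C=1). One shortest path:
  1. fill(A) -> (A=6 B=5 C=1)
  2. pour(A -> C) -> (A=0 B=5 C=7)
  3. fill(A) -> (A=6 B=5 C=7)
  4. pour(A -> C) -> (A=4 B=5 C=9)
Reached target in 4 moves.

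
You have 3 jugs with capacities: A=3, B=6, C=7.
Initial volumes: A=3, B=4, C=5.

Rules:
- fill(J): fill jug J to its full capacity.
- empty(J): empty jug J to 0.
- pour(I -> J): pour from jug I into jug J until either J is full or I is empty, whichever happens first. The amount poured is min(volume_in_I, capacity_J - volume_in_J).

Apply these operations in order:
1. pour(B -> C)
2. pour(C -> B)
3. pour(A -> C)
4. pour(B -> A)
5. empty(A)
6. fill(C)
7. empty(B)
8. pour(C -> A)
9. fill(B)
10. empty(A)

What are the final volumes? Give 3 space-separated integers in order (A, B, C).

Step 1: pour(B -> C) -> (A=3 B=2 C=7)
Step 2: pour(C -> B) -> (A=3 B=6 C=3)
Step 3: pour(A -> C) -> (A=0 B=6 C=6)
Step 4: pour(B -> A) -> (A=3 B=3 C=6)
Step 5: empty(A) -> (A=0 B=3 C=6)
Step 6: fill(C) -> (A=0 B=3 C=7)
Step 7: empty(B) -> (A=0 B=0 C=7)
Step 8: pour(C -> A) -> (A=3 B=0 C=4)
Step 9: fill(B) -> (A=3 B=6 C=4)
Step 10: empty(A) -> (A=0 B=6 C=4)

Answer: 0 6 4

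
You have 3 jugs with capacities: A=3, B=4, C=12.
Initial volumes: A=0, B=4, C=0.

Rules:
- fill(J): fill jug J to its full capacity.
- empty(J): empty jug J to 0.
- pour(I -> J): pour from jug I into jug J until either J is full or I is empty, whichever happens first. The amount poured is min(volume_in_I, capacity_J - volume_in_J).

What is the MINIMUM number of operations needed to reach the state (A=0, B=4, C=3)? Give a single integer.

Answer: 2

Derivation:
BFS from (A=0, B=4, C=0). One shortest path:
  1. fill(A) -> (A=3 B=4 C=0)
  2. pour(A -> C) -> (A=0 B=4 C=3)
Reached target in 2 moves.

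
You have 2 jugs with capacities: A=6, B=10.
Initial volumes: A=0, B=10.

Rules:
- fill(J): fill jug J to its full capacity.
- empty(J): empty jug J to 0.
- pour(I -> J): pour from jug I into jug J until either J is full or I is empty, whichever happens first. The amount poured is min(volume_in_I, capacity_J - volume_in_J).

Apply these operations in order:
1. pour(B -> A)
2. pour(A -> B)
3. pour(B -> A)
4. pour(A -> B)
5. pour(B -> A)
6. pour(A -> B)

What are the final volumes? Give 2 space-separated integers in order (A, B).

Step 1: pour(B -> A) -> (A=6 B=4)
Step 2: pour(A -> B) -> (A=0 B=10)
Step 3: pour(B -> A) -> (A=6 B=4)
Step 4: pour(A -> B) -> (A=0 B=10)
Step 5: pour(B -> A) -> (A=6 B=4)
Step 6: pour(A -> B) -> (A=0 B=10)

Answer: 0 10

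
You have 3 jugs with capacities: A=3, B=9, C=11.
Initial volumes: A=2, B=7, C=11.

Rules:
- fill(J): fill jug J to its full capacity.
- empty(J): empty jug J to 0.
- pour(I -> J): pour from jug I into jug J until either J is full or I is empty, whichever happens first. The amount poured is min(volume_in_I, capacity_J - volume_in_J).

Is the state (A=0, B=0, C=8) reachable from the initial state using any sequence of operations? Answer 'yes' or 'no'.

BFS from (A=2, B=7, C=11):
  1. empty(A) -> (A=0 B=7 C=11)
  2. empty(B) -> (A=0 B=0 C=11)
  3. pour(C -> A) -> (A=3 B=0 C=8)
  4. empty(A) -> (A=0 B=0 C=8)
Target reached → yes.

Answer: yes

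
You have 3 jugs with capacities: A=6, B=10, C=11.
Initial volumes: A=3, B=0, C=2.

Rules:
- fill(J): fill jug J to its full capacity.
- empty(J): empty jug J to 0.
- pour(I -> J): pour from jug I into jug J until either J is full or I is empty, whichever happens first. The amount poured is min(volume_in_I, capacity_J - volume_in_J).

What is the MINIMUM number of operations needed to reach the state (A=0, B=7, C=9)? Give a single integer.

Answer: 5

Derivation:
BFS from (A=3, B=0, C=2). One shortest path:
  1. pour(C -> B) -> (A=3 B=2 C=0)
  2. fill(C) -> (A=3 B=2 C=11)
  3. pour(C -> B) -> (A=3 B=10 C=3)
  4. pour(B -> A) -> (A=6 B=7 C=3)
  5. pour(A -> C) -> (A=0 B=7 C=9)
Reached target in 5 moves.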